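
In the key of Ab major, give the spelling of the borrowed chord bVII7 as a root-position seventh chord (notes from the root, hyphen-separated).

Gb-Bb-Db-Fb

Scale degree 7 in Ab major is G. bVII7 uses the lowered form, Gb, taken from Ab minor. Building the dominant-seventh chord from the parallel minor on Gb: Gb–Bb–Db–Fb.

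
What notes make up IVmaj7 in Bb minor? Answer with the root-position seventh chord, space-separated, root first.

Eb G Bb D

The root, Eb, is scale degree 4 — the same note in Bb minor and Bb major; only the chord quality changes. Stacking thirds in Bb major on Eb gives Eb–G–Bb–D.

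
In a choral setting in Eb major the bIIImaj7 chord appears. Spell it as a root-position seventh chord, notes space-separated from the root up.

bIIImaj7 is built on the lowered scale degree 3. In Eb major degree 3 is G; lowered it becomes Gb. In Eb minor the chord on Gb is Gb–Bb–Db–F.

Gb Bb Db F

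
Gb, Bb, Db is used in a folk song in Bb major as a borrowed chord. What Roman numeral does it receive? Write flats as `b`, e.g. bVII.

bVI

Gb is the lowered form of scale degree 6 in Bb major (the diatonic degree 6 is G). The diatonic chord on degree 6 would be Gm (vi), but Gb–Bb–Db is the major chord from Bb minor. As a borrowed chord it is labeled bVI.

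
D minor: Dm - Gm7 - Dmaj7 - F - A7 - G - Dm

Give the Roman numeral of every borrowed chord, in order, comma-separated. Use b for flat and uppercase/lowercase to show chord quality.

Imaj7, IV

In D minor (with V from harmonic minor) the diatonic chords are Dm, Edim, F, Gm, A, Bb, C. Of the given chords, Dm, Gm7, F and A7 are diatonic. But Dmaj7 (D–F#–A–C#) is foreign: the diatonic i on degree 1 is Dm, whereas Dmaj7 comes from D major. It is labeled Imaj7. G (G–B–D) doesn't fit — on degree 4 D minor would have Gm (iv). G is the degree-4 chord of D major, so it is the borrowed IV.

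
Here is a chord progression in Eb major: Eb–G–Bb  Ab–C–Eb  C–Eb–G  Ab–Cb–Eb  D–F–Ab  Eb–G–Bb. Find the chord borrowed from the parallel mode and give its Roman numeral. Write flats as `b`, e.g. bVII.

In Eb major the diatonic chords are Eb, Fm, Gm, Ab, Bb, Cm, Ddim. Of the given chords, Eb–G–Bb = Eb, Ab–C–Eb = Ab, C–Eb–G = Cm and D–F–Ab = Ddim are diatonic. Ab–Cb–Eb doesn't fit — on degree 4 Eb major would have Ab (IV). Abm is the degree-4 chord of Eb minor, so it is the borrowed iv.

iv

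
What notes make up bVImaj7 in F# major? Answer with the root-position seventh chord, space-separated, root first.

D F# A C#

The root of bVImaj7 is the lowered 6th degree: D# becomes D. In F# minor the chord on D is D–F#–A–C#.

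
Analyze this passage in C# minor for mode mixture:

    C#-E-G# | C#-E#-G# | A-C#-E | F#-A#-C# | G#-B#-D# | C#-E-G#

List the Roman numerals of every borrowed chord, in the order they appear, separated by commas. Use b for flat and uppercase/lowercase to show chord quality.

I, IV

C# minor has the diatonic set C#m, D#dim, E, F#m, G#, A, B (with V from harmonic minor). C#–E–G# = C#m, A–C#–E = A and G#–B#–D# = G# are all diatonic. C#–E#–G# doesn't fit — on degree 1 C# minor would have C#m (i). C# is the degree-1 chord of C# major, so it is the borrowed I. F#–A#–C# is not: scale degree 4 in C# minor carries F#m (iv). In C# major the chord on that degree is F#, so here it functions as IV, borrowed from the parallel major.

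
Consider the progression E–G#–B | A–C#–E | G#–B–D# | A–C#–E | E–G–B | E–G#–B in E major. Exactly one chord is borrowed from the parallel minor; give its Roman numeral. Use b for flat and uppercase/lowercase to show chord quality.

The diatonic triads in E major are E, F#m, G#m, A, B, C#m, D#dim. E–G#–B = E, A–C#–E = A and G#–B–D# = G#m are all diatonic. E–G–B is not: scale degree 1 in E major carries E (I). In E minor the chord on that degree is Em, so here it functions as i, borrowed from the parallel minor.

i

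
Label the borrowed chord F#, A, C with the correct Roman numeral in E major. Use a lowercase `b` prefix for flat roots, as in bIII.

The root F# is the diatonic 2nd degree of E major; the borrowing shows in the chord quality. F#–A–C is a diminished chord — the form found in E minor, not the diatonic ii (F#m). Borrowed into E major it is written ii°.

ii°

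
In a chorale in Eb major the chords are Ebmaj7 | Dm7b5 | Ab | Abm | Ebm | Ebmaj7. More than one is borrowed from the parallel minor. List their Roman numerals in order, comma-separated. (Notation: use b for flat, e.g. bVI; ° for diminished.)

iv, i

The diatonic triads in Eb major are Eb, Fm, Gm, Ab, Bb, Cm, Ddim. Ebmaj7, Dm7b5 and Ab all belong to that set. But Abm (Ab–Cb–Eb) is foreign: the diatonic IV on degree 4 is Ab, whereas Abm comes from Eb minor. It is labeled iv. Ebm (Eb–Gb–Bb) doesn't fit — on degree 1 Eb major would have Eb (I). Ebm is the degree-1 chord of Eb minor, so it is the borrowed i.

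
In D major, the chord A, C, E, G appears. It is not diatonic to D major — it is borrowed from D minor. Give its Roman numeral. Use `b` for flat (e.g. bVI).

The root A is the diatonic 5th degree of D major; the borrowing shows in the chord quality. A–C–E–G is a minor-seventh chord — the form found in D minor, not the diatonic V (A). Borrowed into D major it is written v7.

v7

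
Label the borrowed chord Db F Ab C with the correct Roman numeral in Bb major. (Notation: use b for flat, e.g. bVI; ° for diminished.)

The root Db is the lowered 3rd scale degree — diatonically Bb major has D there. The diatonic chord on degree 3 would be Dm (iii), but Db–F–Ab–C is the major-seventh chord from Bb minor. As a borrowed chord it is labeled bIIImaj7.

bIIImaj7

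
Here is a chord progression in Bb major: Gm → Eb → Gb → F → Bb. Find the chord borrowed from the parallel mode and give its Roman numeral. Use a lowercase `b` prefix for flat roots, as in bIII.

bVI

The diatonic triads in Bb major are Bb, Cm, Dm, Eb, F, Gm, Adim. Gm, Eb, F and Bb are all diatonic. Gb (Gb–Bb–Db) is not: scale degree 6 in Bb major carries Gm (vi). In Bb minor the chord on that degree is Gb, so here it functions as bVI, borrowed from the parallel minor.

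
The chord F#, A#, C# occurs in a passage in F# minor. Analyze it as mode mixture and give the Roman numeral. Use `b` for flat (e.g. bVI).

I

The root F# is the diatonic 1st degree of F# minor; the borrowing shows in the chord quality. Diatonically F# minor has F#m (i) on that degree; F#–A#–C# is instead the major chord native to F# major, so it takes the label I.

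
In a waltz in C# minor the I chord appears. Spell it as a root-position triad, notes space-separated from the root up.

C# E# G#

The root, C#, is scale degree 1 — the same note in C# minor and C# major; only the chord quality changes. Building the major chord from the parallel major on C#: C#–E#–G#.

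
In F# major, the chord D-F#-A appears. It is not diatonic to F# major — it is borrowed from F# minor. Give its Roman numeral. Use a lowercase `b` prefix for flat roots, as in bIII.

bVI

In F# major scale degree 6 is D#; D is its lowered form, from F# minor. Diatonically F# major has D#m (vi) on that degree; D–F#–A is instead the major chord native to F# minor, so it takes the label bVI.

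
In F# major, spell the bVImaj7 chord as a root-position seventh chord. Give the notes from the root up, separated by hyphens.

D-F#-A-C#

bVImaj7 is built on the lowered scale degree 6. In F# major degree 6 is D#; lowered it becomes D. Stacking thirds in F# minor on D gives D–F#–A–C#.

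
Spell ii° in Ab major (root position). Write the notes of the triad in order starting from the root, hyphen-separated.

ii° is built on scale degree 2, which is Bb in both Ab major and its parallel. In Ab minor the chord on Bb is Bb–Db–Fb.

Bb-Db-Fb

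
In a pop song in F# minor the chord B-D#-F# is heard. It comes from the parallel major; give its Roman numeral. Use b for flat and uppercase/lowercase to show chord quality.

IV

B is scale degree 4 in F# minor. B–D#–F# is a major chord — the form found in F# major, not the diatonic iv (Bm). Borrowed into F# minor it is written IV.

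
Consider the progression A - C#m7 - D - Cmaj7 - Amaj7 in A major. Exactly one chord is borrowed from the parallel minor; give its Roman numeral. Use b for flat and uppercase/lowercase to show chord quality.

A major has the diatonic set A, Bm, C#m, D, E, F#m, G#dim. Of the given chords, A, C#m7, D and Amaj7 are diatonic. Cmaj7 (C–E–G–B) doesn't fit — on degree 3 A major would have C#m (iii). Cmaj7 is the degree-3 chord of A minor, so it is the borrowed bIIImaj7.

bIIImaj7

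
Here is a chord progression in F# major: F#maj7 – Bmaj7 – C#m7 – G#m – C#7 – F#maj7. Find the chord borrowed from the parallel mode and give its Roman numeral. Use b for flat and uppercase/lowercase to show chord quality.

v7

The diatonic triads in F# major are F#, G#m, A#m, B, C#, D#m, E#dim. Of the given chords, F#maj7, Bmaj7, G#m and C#7 are diatonic. C#m7 (C#–E–G#–B) is not: scale degree 5 in F# major carries C# (V). In F# minor the chord on that degree is C#m7, so here it functions as v7, borrowed from the parallel minor.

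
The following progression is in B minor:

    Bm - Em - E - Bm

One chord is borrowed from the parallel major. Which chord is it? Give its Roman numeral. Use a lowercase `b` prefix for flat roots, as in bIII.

IV

In B minor (with V from harmonic minor) the diatonic chords are Bm, C#dim, D, Em, F#, G, A. Bm and Em both belong to that set. E (E–G#–B) is not: scale degree 4 in B minor carries Em (iv). In B major the chord on that degree is E, so here it functions as IV, borrowed from the parallel major.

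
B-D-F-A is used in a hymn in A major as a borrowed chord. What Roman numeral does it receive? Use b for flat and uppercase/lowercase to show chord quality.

iiø7

B is scale degree 2 in A major. Diatonically A major has Bm (ii) on that degree; B–D–F–A is instead the half-diminished-seventh chord native to A minor, so it takes the label iiø7.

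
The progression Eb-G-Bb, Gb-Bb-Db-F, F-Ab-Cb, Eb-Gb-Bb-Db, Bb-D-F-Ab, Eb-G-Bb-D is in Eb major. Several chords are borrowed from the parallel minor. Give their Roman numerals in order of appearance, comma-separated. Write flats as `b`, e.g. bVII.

The diatonic triads in Eb major are Eb, Fm, Gm, Ab, Bb, Cm, Ddim. Eb–G–Bb = Eb, Bb–D–F–Ab = Bb7 and Eb–G–Bb–D = Ebmaj7 all belong to that set. Gb–Bb–Db–F doesn't fit — on degree 3 Eb major would have Gm (iii). Gbmaj7 is the degree-3 chord of Eb minor, so it is the borrowed bIIImaj7. F–Ab–Cb is not: scale degree 2 in Eb major carries Fm (ii). In Eb minor the chord on that degree is Fdim, so here it functions as ii°, borrowed from the parallel minor. Eb–Gb–Bb–Db doesn't fit — on degree 1 Eb major would have Eb (I). Ebm7 is the degree-1 chord of Eb minor, so it is the borrowed i7.

bIIImaj7, ii°, i7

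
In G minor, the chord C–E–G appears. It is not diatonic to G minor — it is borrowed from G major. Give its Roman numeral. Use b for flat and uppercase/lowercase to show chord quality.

The root C is the diatonic 4th degree of G minor; the borrowing shows in the chord quality. The diatonic chord on degree 4 would be Cm (iv), but C–E–G is the major chord from G major. As a borrowed chord it is labeled IV.

IV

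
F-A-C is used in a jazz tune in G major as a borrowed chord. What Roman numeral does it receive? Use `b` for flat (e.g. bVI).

In G major scale degree 7 is F#; F is its lowered form, from G minor. The diatonic chord on degree 7 would be F#dim (vii°), but F–A–C is the major chord from G minor. As a borrowed chord it is labeled bVII.

bVII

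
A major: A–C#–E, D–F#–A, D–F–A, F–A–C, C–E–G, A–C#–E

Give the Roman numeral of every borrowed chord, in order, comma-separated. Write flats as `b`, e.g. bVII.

The diatonic triads in A major are A, Bm, C#m, D, E, F#m, G#dim. Of the given chords, A–C#–E = A and D–F#–A = D are diatonic. But D–F–A is foreign: the diatonic IV on degree 4 is D, whereas Dm comes from A minor. It is labeled iv. But F–A–C is foreign: the diatonic vi on degree 6 is F#m, whereas F comes from A minor. It is labeled bVI. C–E–G doesn't fit — on degree 3 A major would have C#m (iii). C is the degree-3 chord of A minor, so it is the borrowed bIII.

iv, bVI, bIII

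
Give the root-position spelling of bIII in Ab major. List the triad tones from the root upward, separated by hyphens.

Cb-Eb-Gb

Scale degree 3 in Ab major is C. bIII uses the lowered form, Cb, taken from Ab minor. In Ab minor the chord on Cb is Cb–Eb–Gb.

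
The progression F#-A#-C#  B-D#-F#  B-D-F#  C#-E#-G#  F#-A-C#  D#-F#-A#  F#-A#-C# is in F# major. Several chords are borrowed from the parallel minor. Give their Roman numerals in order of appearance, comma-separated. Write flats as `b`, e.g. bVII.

iv, i

The diatonic triads in F# major are F#, G#m, A#m, B, C#, D#m, E#dim. F#–A#–C# = F#, B–D#–F# = B, C#–E#–G# = C# and D#–F#–A# = D#m are all diatonic. But B–D–F# is foreign: the diatonic IV on degree 4 is B, whereas Bm comes from F# minor. It is labeled iv. F#–A–C# is not: scale degree 1 in F# major carries F# (I). In F# minor the chord on that degree is F#m, so here it functions as i, borrowed from the parallel minor.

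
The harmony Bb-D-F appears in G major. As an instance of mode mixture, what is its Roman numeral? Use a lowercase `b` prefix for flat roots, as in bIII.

bIII

In G major scale degree 3 is B; Bb is its lowered form, from G minor. Bb–D–F is a major chord — the form found in G minor, not the diatonic iii (Bm). Borrowed into G major it is written bIII.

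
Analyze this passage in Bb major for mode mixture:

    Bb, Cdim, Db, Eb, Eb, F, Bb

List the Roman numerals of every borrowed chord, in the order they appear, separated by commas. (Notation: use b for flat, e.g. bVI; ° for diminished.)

In Bb major the diatonic chords are Bb, Cm, Dm, Eb, F, Gm, Adim. Of the given chords, Bb, Eb and F are diatonic. Cdim (C–Eb–Gb) doesn't fit — on degree 2 Bb major would have Cm (ii). Cdim is the degree-2 chord of Bb minor, so it is the borrowed ii°. Db (Db–F–Ab) doesn't fit — on degree 3 Bb major would have Dm (iii). Db is the degree-3 chord of Bb minor, so it is the borrowed bIII.

ii°, bIII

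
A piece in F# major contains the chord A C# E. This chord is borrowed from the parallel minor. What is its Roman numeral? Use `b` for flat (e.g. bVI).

bIII

A is the lowered form of scale degree 3 in F# major (the diatonic degree 3 is A#). The diatonic chord on degree 3 would be A#m (iii), but A–C#–E is the major chord from F# minor. As a borrowed chord it is labeled bIII.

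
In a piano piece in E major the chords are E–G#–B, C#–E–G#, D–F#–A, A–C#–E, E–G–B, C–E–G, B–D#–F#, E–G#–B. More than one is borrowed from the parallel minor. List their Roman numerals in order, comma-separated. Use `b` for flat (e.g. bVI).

In E major the diatonic chords are E, F#m, G#m, A, B, C#m, D#dim. E–G#–B = E, C#–E–G# = C#m, A–C#–E = A and B–D#–F# = B all belong to that set. D–F#–A is not: scale degree 7 in E major carries D#dim (vii°). In E minor the chord on that degree is D, so here it functions as bVII, borrowed from the parallel minor. E–G–B doesn't fit — on degree 1 E major would have E (I). Em is the degree-1 chord of E minor, so it is the borrowed i. But C–E–G is foreign: the diatonic vi on degree 6 is C#m, whereas C comes from E minor. It is labeled bVI.

bVII, i, bVI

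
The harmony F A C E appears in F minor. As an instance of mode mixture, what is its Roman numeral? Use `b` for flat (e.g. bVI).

Imaj7

The root F is the diatonic 1st degree of F minor; the borrowing shows in the chord quality. F–A–C–E is a major-seventh chord — the form found in F major, not the diatonic i (Fm). Borrowed into F minor it is written Imaj7.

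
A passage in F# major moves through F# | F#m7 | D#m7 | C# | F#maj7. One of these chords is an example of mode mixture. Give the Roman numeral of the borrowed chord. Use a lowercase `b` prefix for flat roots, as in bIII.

The diatonic triads in F# major are F#, G#m, A#m, B, C#, D#m, E#dim. Of the given chords, F#, D#m7, C# and F#maj7 are diatonic. F#m7 (F#–A–C#–E) doesn't fit — on degree 1 F# major would have F# (I). F#m7 is the degree-1 chord of F# minor, so it is the borrowed i7.

i7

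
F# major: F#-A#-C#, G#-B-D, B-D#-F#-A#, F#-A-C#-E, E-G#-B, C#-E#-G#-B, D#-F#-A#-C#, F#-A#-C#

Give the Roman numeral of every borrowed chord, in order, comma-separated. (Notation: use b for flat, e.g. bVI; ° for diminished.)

ii°, i7, bVII

In F# major the diatonic chords are F#, G#m, A#m, B, C#, D#m, E#dim. F#–A#–C# = F#, B–D#–F#–A# = Bmaj7, C#–E#–G#–B = C#7 and D#–F#–A#–C# = D#m7 all belong to that set. G#–B–D is not: scale degree 2 in F# major carries G#m (ii). In F# minor the chord on that degree is G#dim, so here it functions as ii°, borrowed from the parallel minor. F#–A–C#–E doesn't fit — on degree 1 F# major would have F# (I). F#m7 is the degree-1 chord of F# minor, so it is the borrowed i7. E–G#–B is not: scale degree 7 in F# major carries E#dim (vii°). In F# minor the chord on that degree is E, so here it functions as bVII, borrowed from the parallel minor.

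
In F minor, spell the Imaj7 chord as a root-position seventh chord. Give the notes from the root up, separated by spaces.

Imaj7 is built on scale degree 1, which is F in both F minor and its parallel. In F major the chord on F is F–A–C–E.

F A C E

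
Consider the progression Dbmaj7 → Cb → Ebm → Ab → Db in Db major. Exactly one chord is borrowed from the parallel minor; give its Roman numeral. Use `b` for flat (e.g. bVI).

bVII

In Db major the diatonic chords are Db, Ebm, Fm, Gb, Ab, Bbm, Cdim. Dbmaj7, Ebm, Ab and Db are all diatonic. Cb (Cb–Eb–Gb) doesn't fit — on degree 7 Db major would have Cdim (vii°). Cb is the degree-7 chord of Db minor, so it is the borrowed bVII.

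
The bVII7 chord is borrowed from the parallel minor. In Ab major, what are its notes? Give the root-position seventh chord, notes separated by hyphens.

bVII7 is built on the lowered scale degree 7. In Ab major degree 7 is G; lowered it becomes Gb. Building the dominant-seventh chord from the parallel minor on Gb: Gb–Bb–Db–Fb.

Gb-Bb-Db-Fb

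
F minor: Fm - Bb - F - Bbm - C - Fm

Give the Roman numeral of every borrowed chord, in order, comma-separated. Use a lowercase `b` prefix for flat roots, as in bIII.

IV, I

The diatonic triads in F minor (with V from harmonic minor) are Fm, Gdim, Ab, Bbm, C, Db, Eb. Fm, Bbm and C are all diatonic. Bb (Bb–D–F) doesn't fit — on degree 4 F minor would have Bbm (iv). Bb is the degree-4 chord of F major, so it is the borrowed IV. But F (F–A–C) is foreign: the diatonic i on degree 1 is Fm, whereas F comes from F major. It is labeled I.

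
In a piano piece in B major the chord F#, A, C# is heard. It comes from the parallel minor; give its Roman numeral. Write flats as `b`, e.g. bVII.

F# is scale degree 5 in B major. F#–A–C# is a minor chord — the form found in B minor, not the diatonic V (F#). Borrowed into B major it is written v.

v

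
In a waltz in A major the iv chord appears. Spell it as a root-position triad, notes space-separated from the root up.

D F A

The root, D, is scale degree 4 — the same note in A major and A minor; only the chord quality changes. In A minor the chord on D is D–F–A.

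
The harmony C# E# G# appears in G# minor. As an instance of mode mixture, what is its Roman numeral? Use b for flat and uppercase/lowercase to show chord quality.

C# is scale degree 4 in G# minor. C#–E#–G# is a major chord — the form found in G# major, not the diatonic iv (C#m). Borrowed into G# minor it is written IV.

IV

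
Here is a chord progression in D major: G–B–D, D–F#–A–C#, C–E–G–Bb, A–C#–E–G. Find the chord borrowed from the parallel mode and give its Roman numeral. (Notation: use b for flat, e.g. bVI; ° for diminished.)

D major has the diatonic set D, Em, F#m, G, A, Bm, C#dim. Of the given chords, G–B–D = G, D–F#–A–C# = Dmaj7 and A–C#–E–G = A7 are diatonic. But C–E–G–Bb is foreign: the diatonic vii° on degree 7 is C#dim, whereas C7 comes from D minor. It is labeled bVII7.

bVII7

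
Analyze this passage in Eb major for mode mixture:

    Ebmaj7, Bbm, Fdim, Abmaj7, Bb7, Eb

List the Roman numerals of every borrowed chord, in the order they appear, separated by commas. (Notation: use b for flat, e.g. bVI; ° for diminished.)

v, ii°

The diatonic triads in Eb major are Eb, Fm, Gm, Ab, Bb, Cm, Ddim. Ebmaj7, Abmaj7, Bb7 and Eb all belong to that set. But Bbm (Bb–Db–F) is foreign: the diatonic V on degree 5 is Bb, whereas Bbm comes from Eb minor. It is labeled v. Fdim (F–Ab–Cb) is not: scale degree 2 in Eb major carries Fm (ii). In Eb minor the chord on that degree is Fdim, so here it functions as ii°, borrowed from the parallel minor.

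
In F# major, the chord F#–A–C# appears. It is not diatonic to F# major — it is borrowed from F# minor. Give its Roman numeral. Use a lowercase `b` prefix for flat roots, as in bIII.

i

F# is scale degree 1 in F# major. The diatonic chord on degree 1 would be F# (I), but F#–A–C# is the minor chord from F# minor. As a borrowed chord it is labeled i.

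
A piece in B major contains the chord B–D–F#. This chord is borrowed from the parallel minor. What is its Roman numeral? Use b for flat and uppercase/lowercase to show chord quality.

B is scale degree 1 in B major. B–D–F# is a minor chord — the form found in B minor, not the diatonic I (B). Borrowed into B major it is written i.

i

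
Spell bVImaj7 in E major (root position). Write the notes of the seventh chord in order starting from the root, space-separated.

bVImaj7 is built on the lowered scale degree 6. In E major degree 6 is C#; lowered it becomes C. In E minor the chord on C is C–E–G–B.

C E G B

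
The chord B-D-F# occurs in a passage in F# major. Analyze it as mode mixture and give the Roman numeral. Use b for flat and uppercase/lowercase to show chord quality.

iv

The root B is the diatonic 4th degree of F# major; the borrowing shows in the chord quality. Diatonically F# major has B (IV) on that degree; B–D–F# is instead the minor chord native to F# minor, so it takes the label iv.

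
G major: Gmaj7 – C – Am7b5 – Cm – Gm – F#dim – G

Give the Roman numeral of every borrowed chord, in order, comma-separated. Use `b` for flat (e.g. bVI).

iiø7, iv, i

The diatonic triads in G major are G, Am, Bm, C, D, Em, F#dim. Of the given chords, Gmaj7, C, F#dim and G are diatonic. Am7b5 (A–C–Eb–G) is not: scale degree 2 in G major carries Am (ii). In G minor the chord on that degree is Am7b5, so here it functions as iiø7, borrowed from the parallel minor. But Cm (C–Eb–G) is foreign: the diatonic IV on degree 4 is C, whereas Cm comes from G minor. It is labeled iv. But Gm (G–Bb–D) is foreign: the diatonic I on degree 1 is G, whereas Gm comes from G minor. It is labeled i.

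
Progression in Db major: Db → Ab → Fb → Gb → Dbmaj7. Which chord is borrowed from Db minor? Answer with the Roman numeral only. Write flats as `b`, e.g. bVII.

bIII

In Db major the diatonic chords are Db, Ebm, Fm, Gb, Ab, Bbm, Cdim. Db, Ab, Gb and Dbmaj7 all belong to that set. Fb (Fb–Ab–Cb) is not: scale degree 3 in Db major carries Fm (iii). In Db minor the chord on that degree is Fb, so here it functions as bIII, borrowed from the parallel minor.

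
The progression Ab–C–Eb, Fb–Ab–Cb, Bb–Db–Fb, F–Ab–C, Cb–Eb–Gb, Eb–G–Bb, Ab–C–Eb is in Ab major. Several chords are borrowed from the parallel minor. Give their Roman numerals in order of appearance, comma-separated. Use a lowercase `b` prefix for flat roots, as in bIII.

bVI, ii°, bIII

The diatonic triads in Ab major are Ab, Bbm, Cm, Db, Eb, Fm, Gdim. Ab–C–Eb = Ab, F–Ab–C = Fm and Eb–G–Bb = Eb are all diatonic. But Fb–Ab–Cb is foreign: the diatonic vi on degree 6 is Fm, whereas Fb comes from Ab minor. It is labeled bVI. But Bb–Db–Fb is foreign: the diatonic ii on degree 2 is Bbm, whereas Bbdim comes from Ab minor. It is labeled ii°. But Cb–Eb–Gb is foreign: the diatonic iii on degree 3 is Cm, whereas Cb comes from Ab minor. It is labeled bIII.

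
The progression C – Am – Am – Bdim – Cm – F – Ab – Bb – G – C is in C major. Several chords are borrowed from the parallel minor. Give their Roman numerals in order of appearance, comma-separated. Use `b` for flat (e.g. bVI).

The diatonic triads in C major are C, Dm, Em, F, G, Am, Bdim. C, Am, Bdim, F and G all belong to that set. But Cm (C–Eb–G) is foreign: the diatonic I on degree 1 is C, whereas Cm comes from C minor. It is labeled i. Ab (Ab–C–Eb) is not: scale degree 6 in C major carries Am (vi). In C minor the chord on that degree is Ab, so here it functions as bVI, borrowed from the parallel minor. Bb (Bb–D–F) doesn't fit — on degree 7 C major would have Bdim (vii°). Bb is the degree-7 chord of C minor, so it is the borrowed bVII.

i, bVI, bVII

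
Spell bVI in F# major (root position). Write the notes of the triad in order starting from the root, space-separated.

D F# A

Scale degree 6 in F# major is D#. bVI uses the lowered form, D, taken from F# minor. Stacking thirds in F# minor on D gives D–F#–A.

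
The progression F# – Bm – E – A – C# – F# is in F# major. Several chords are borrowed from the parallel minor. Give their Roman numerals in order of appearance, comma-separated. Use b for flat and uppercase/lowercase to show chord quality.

iv, bVII, bIII

In F# major the diatonic chords are F#, G#m, A#m, B, C#, D#m, E#dim. Of the given chords, F# and C# are diatonic. Bm (B–D–F#) doesn't fit — on degree 4 F# major would have B (IV). Bm is the degree-4 chord of F# minor, so it is the borrowed iv. E (E–G#–B) doesn't fit — on degree 7 F# major would have E#dim (vii°). E is the degree-7 chord of F# minor, so it is the borrowed bVII. A (A–C#–E) is not: scale degree 3 in F# major carries A#m (iii). In F# minor the chord on that degree is A, so here it functions as bIII, borrowed from the parallel minor.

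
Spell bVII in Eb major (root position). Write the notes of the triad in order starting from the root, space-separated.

Db F Ab

bVII is built on the lowered scale degree 7. In Eb major degree 7 is D; lowered it becomes Db. Building the major chord from the parallel minor on Db: Db–F–Ab.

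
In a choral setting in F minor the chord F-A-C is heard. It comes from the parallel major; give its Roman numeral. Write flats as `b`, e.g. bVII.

The root F is the diatonic 1st degree of F minor; the borrowing shows in the chord quality. F–A–C is a major chord — the form found in F major, not the diatonic i (Fm). Borrowed into F minor it is written I.

I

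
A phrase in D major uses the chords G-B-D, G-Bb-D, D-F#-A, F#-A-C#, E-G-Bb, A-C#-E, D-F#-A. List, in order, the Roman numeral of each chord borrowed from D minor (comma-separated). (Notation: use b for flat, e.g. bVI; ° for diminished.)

iv, ii°

The diatonic triads in D major are D, Em, F#m, G, A, Bm, C#dim. Of the given chords, G–B–D = G, D–F#–A = D, F#–A–C# = F#m and A–C#–E = A are diatonic. G–Bb–D doesn't fit — on degree 4 D major would have G (IV). Gm is the degree-4 chord of D minor, so it is the borrowed iv. E–G–Bb doesn't fit — on degree 2 D major would have Em (ii). Edim is the degree-2 chord of D minor, so it is the borrowed ii°.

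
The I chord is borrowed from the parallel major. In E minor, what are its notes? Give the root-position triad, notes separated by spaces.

E G# B

I is built on scale degree 1, which is E in both E minor and its parallel. Building the major chord from the parallel major on E: E–G#–B.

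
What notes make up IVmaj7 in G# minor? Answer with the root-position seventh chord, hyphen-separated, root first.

IVmaj7 is built on scale degree 4, which is C# in both G# minor and its parallel. Stacking thirds in G# major on C# gives C#–E#–G#–B#.

C#-E#-G#-B#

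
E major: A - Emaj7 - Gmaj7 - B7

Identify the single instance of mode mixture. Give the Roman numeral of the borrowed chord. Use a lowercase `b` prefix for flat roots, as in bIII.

E major has the diatonic set E, F#m, G#m, A, B, C#m, D#dim. Of the given chords, A, Emaj7 and B7 are diatonic. But Gmaj7 (G–B–D–F#) is foreign: the diatonic iii on degree 3 is G#m, whereas Gmaj7 comes from E minor. It is labeled bIIImaj7.

bIIImaj7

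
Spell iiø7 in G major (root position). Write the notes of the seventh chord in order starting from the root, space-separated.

iiø7 is built on scale degree 2, which is A in both G major and its parallel. In G minor the chord on A is A–C–Eb–G.

A C Eb G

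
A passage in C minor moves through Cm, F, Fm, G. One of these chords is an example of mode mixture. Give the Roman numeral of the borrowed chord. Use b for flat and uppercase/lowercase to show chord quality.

The diatonic triads in C minor (with V from harmonic minor) are Cm, Ddim, Eb, Fm, G, Ab, Bb. Of the given chords, Cm, Fm and G are diatonic. F (F–A–C) is not: scale degree 4 in C minor carries Fm (iv). In C major the chord on that degree is F, so here it functions as IV, borrowed from the parallel major.

IV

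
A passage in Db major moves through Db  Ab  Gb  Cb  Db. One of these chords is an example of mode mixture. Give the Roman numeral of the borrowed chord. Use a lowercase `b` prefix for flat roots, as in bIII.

bVII

The diatonic triads in Db major are Db, Ebm, Fm, Gb, Ab, Bbm, Cdim. Db, Ab and Gb all belong to that set. Cb (Cb–Eb–Gb) doesn't fit — on degree 7 Db major would have Cdim (vii°). Cb is the degree-7 chord of Db minor, so it is the borrowed bVII.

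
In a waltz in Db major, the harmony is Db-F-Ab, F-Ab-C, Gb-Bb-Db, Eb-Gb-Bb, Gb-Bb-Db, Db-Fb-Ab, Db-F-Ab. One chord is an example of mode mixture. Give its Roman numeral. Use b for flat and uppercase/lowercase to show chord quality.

i

In Db major the diatonic chords are Db, Ebm, Fm, Gb, Ab, Bbm, Cdim. Of the given chords, Db–F–Ab = Db, F–Ab–C = Fm, Gb–Bb–Db = Gb and Eb–Gb–Bb = Ebm are diatonic. Db–Fb–Ab doesn't fit — on degree 1 Db major would have Db (I). Dbm is the degree-1 chord of Db minor, so it is the borrowed i.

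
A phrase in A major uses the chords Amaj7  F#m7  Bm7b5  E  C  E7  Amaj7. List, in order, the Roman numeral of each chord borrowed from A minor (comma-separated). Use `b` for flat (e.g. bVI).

iiø7, bIII

In A major the diatonic chords are A, Bm, C#m, D, E, F#m, G#dim. Of the given chords, Amaj7, F#m7, E and E7 are diatonic. Bm7b5 (B–D–F–A) doesn't fit — on degree 2 A major would have Bm (ii). Bm7b5 is the degree-2 chord of A minor, so it is the borrowed iiø7. But C (C–E–G) is foreign: the diatonic iii on degree 3 is C#m, whereas C comes from A minor. It is labeled bIII.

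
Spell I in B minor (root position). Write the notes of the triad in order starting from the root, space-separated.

B D# F#

I is built on scale degree 1, which is B in both B minor and its parallel. Stacking thirds in B major on B gives B–D#–F#.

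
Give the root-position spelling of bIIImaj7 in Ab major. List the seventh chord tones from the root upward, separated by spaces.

Cb Eb Gb Bb

bIIImaj7 is built on the lowered scale degree 3. In Ab major degree 3 is C; lowered it becomes Cb. In Ab minor the chord on Cb is Cb–Eb–Gb–Bb.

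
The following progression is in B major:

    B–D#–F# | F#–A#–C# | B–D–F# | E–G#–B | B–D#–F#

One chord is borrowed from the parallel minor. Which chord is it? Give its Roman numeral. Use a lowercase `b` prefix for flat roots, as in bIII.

i

The diatonic triads in B major are B, C#m, D#m, E, F#, G#m, A#dim. B–D#–F# = B, F#–A#–C# = F# and E–G#–B = E all belong to that set. B–D–F# doesn't fit — on degree 1 B major would have B (I). Bm is the degree-1 chord of B minor, so it is the borrowed i.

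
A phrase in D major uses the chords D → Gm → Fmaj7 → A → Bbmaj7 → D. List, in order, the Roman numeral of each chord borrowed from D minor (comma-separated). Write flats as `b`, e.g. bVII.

iv, bIIImaj7, bVImaj7

The diatonic triads in D major are D, Em, F#m, G, A, Bm, C#dim. D and A are both diatonic. Gm (G–Bb–D) is not: scale degree 4 in D major carries G (IV). In D minor the chord on that degree is Gm, so here it functions as iv, borrowed from the parallel minor. Fmaj7 (F–A–C–E) doesn't fit — on degree 3 D major would have F#m (iii). Fmaj7 is the degree-3 chord of D minor, so it is the borrowed bIIImaj7. Bbmaj7 (Bb–D–F–A) is not: scale degree 6 in D major carries Bm (vi). In D minor the chord on that degree is Bbmaj7, so here it functions as bVImaj7, borrowed from the parallel minor.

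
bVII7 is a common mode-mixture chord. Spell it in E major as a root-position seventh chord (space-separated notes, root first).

The root of bVII7 is the lowered 7th degree: D# becomes D. Stacking thirds in E minor on D gives D–F#–A–C.

D F# A C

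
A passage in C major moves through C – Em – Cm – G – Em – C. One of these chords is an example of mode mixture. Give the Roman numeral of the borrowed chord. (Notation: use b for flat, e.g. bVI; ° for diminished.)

i

The diatonic triads in C major are C, Dm, Em, F, G, Am, Bdim. C, Em and G all belong to that set. But Cm (C–Eb–G) is foreign: the diatonic I on degree 1 is C, whereas Cm comes from C minor. It is labeled i.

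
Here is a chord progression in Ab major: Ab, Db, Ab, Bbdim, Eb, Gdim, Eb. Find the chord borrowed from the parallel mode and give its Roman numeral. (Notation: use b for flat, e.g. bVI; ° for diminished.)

ii°

In Ab major the diatonic chords are Ab, Bbm, Cm, Db, Eb, Fm, Gdim. Ab, Db, Eb and Gdim all belong to that set. But Bbdim (Bb–Db–Fb) is foreign: the diatonic ii on degree 2 is Bbm, whereas Bbdim comes from Ab minor. It is labeled ii°.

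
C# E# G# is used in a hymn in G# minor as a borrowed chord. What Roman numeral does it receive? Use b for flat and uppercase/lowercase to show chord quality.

IV

The root C# is the diatonic 4th degree of G# minor; the borrowing shows in the chord quality. Diatonically G# minor has C#m (iv) on that degree; C#–E#–G# is instead the major chord native to G# major, so it takes the label IV.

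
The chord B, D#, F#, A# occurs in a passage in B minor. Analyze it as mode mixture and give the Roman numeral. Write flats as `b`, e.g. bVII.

B is scale degree 1 in B minor. The diatonic chord on degree 1 would be Bm (i), but B–D#–F#–A# is the major-seventh chord from B major. As a borrowed chord it is labeled Imaj7.

Imaj7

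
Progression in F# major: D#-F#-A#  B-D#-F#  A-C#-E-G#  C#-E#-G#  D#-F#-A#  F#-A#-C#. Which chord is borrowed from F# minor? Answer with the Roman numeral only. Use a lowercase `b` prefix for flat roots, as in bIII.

In F# major the diatonic chords are F#, G#m, A#m, B, C#, D#m, E#dim. D#–F#–A# = D#m, B–D#–F# = B, C#–E#–G# = C# and F#–A#–C# = F# are all diatonic. A–C#–E–G# doesn't fit — on degree 3 F# major would have A#m (iii). Amaj7 is the degree-3 chord of F# minor, so it is the borrowed bIIImaj7.

bIIImaj7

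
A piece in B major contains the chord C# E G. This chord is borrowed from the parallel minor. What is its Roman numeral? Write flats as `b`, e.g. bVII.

The root C# is the diatonic 2nd degree of B major; the borrowing shows in the chord quality. C#–E–G is a diminished chord — the form found in B minor, not the diatonic ii (C#m). Borrowed into B major it is written ii°.

ii°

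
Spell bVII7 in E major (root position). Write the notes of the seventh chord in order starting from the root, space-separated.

bVII7 is built on the lowered scale degree 7. In E major degree 7 is D#; lowered it becomes D. In E minor the chord on D is D–F#–A–C.

D F# A C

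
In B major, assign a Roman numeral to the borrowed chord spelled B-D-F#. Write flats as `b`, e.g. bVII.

The root B is the diatonic 1st degree of B major; the borrowing shows in the chord quality. B–D–F# is a minor chord — the form found in B minor, not the diatonic I (B). Borrowed into B major it is written i.

i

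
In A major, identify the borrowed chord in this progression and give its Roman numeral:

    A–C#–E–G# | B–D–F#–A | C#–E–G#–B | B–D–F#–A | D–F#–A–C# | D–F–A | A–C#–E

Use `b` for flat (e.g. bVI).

iv

The diatonic triads in A major are A, Bm, C#m, D, E, F#m, G#dim. Of the given chords, A–C#–E–G# = Amaj7, B–D–F#–A = Bm7, C#–E–G#–B = C#m7, D–F#–A–C# = Dmaj7 and A–C#–E = A are diatonic. D–F–A is not: scale degree 4 in A major carries D (IV). In A minor the chord on that degree is Dm, so here it functions as iv, borrowed from the parallel minor.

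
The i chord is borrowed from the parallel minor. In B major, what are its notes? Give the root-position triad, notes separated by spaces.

i is built on scale degree 1, which is B in both B major and its parallel. Building the minor chord from the parallel minor on B: B–D–F#.

B D F#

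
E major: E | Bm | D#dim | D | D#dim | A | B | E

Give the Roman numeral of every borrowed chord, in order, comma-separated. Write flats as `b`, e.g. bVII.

v, bVII

E major has the diatonic set E, F#m, G#m, A, B, C#m, D#dim. E, D#dim, A and B all belong to that set. Bm (B–D–F#) doesn't fit — on degree 5 E major would have B (V). Bm is the degree-5 chord of E minor, so it is the borrowed v. D (D–F#–A) doesn't fit — on degree 7 E major would have D#dim (vii°). D is the degree-7 chord of E minor, so it is the borrowed bVII.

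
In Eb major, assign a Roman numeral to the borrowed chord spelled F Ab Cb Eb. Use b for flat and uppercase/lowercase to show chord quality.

iiø7

The root F is the diatonic 2nd degree of Eb major; the borrowing shows in the chord quality. F–Ab–Cb–Eb is a half-diminished-seventh chord — the form found in Eb minor, not the diatonic ii (Fm). Borrowed into Eb major it is written iiø7.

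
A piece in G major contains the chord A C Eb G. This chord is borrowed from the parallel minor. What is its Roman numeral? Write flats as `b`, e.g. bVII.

iiø7

The root A is the diatonic 2nd degree of G major; the borrowing shows in the chord quality. Diatonically G major has Am (ii) on that degree; A–C–Eb–G is instead the half-diminished-seventh chord native to G minor, so it takes the label iiø7.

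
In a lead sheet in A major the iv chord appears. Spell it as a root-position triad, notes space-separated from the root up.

D F A

iv is built on scale degree 4, which is D in both A major and its parallel. Building the minor chord from the parallel minor on D: D–F–A.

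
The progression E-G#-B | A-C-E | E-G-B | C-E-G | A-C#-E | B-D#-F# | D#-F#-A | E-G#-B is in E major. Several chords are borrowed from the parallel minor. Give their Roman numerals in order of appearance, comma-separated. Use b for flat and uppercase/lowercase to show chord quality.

iv, i, bVI

The diatonic triads in E major are E, F#m, G#m, A, B, C#m, D#dim. E–G#–B = E, A–C#–E = A, B–D#–F# = B and D#–F#–A = D#dim are all diatonic. But A–C–E is foreign: the diatonic IV on degree 4 is A, whereas Am comes from E minor. It is labeled iv. E–G–B is not: scale degree 1 in E major carries E (I). In E minor the chord on that degree is Em, so here it functions as i, borrowed from the parallel minor. C–E–G is not: scale degree 6 in E major carries C#m (vi). In E minor the chord on that degree is C, so here it functions as bVI, borrowed from the parallel minor.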